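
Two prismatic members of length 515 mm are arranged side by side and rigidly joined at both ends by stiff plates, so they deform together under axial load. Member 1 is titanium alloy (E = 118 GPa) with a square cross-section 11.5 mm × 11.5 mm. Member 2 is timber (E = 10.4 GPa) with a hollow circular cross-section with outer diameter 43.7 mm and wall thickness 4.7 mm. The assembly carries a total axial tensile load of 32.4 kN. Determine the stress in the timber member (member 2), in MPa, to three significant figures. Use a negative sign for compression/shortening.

A_1 = 132.2 mm².
A_2 = 575.9 mm².
Equal strain + equilibrium ⇒ each member carries load in proportion to AE: A₁E₁ = 15610000 N, A₂E₂ = 5989000 N, ΣAE = 21590000 N.
σ₂ = P·E₂/ΣAE = 32400·10400/21590000 = 15.6 MPa.

15.6 MPa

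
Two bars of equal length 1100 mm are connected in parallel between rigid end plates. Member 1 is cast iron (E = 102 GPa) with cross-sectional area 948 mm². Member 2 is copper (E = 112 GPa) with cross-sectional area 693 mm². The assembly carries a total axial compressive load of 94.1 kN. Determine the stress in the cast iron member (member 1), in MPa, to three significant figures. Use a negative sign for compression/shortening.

-55.1 MPa

Equal strain + equilibrium ⇒ each member carries load in proportion to AE: A₁E₁ = 96700000 N, A₂E₂ = 77620000 N, ΣAE = 174300000 N.
σ₁ = P·E₁/ΣAE = -94100·102000/174300000 = -55.06 MPa.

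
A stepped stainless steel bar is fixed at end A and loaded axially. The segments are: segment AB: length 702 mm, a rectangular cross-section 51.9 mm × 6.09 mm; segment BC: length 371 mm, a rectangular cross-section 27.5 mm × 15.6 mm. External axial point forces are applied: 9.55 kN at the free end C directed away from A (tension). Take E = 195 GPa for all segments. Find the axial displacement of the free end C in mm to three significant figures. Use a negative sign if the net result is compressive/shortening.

Internal axial forces (sectioning from the free end, tension +): N_BC = 9.55 kN, N_AB = 9.55 kN.
A_AB = 316.1 mm².
A_BC = 429 mm².
δ_AB = 9550·702/(316.1·195000) = 0.1088 mm
δ_BC = 9550·371/(429·195000) = 0.04235 mm
δ = Σδ_i = 0.1511 mm.

0.151 mm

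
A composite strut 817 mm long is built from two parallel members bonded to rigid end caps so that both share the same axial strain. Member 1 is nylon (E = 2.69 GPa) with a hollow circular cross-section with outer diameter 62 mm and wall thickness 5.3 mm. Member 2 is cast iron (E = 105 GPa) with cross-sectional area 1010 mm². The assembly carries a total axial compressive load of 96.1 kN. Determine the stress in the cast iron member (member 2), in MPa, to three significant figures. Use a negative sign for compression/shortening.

-92.9 MPa

A_1 = 944.1 mm².
Equal strain + equilibrium ⇒ each member carries load in proportion to AE: A₁E₁ = 2540000 N, A₂E₂ = 106000000 N, ΣAE = 108600000 N.
σ₂ = P·E₂/ΣAE = -96100·105000/108600000 = -92.92 MPa.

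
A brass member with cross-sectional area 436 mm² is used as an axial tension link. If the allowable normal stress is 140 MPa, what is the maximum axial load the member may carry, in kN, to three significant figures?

P_max = σ_allow · A = 140 · 436 = 61040 N = 61.04 kN.

61.0 kN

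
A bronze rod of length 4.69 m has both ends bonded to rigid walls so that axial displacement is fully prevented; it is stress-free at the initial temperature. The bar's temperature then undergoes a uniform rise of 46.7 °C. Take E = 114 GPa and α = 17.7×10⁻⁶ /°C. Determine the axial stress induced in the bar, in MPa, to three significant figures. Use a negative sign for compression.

-94.2 MPa

Free thermal expansion αLΔT = 17.7e-6 · 4690 · 46.7 = 3.877 mm.
The walls impose strain ε = −(3.877)/4690 = -8.2659e-04; σ = Eε = 114000 · -8.2659e-04 = -94.23 MPa.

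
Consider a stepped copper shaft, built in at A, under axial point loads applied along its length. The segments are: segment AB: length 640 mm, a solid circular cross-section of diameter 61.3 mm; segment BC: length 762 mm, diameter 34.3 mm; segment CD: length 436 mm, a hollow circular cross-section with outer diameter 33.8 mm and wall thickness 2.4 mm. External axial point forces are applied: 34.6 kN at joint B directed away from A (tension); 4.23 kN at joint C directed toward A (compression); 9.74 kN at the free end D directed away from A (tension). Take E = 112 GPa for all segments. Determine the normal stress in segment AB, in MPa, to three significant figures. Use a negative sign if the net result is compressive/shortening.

Internal axial forces (sectioning from the free end, tension +): N_CD = 9.74 kN, N_BC = 5.51 kN, N_AB = 40.11 kN.
A_AB = 2951 mm².
σ_AB = N_AB/A_AB = 40110/2951 = 13.59 MPa.

13.6 MPa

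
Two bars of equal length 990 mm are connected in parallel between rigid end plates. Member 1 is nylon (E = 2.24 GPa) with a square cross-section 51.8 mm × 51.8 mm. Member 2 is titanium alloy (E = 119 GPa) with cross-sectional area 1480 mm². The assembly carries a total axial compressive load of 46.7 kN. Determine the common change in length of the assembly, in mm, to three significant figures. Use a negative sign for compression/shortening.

A_1 = 2683 mm².
Equal strain + equilibrium ⇒ each member carries load in proportion to AE: A₁E₁ = 6010000 N, A₂E₂ = 176100000 N, ΣAE = 182100000 N.
δ = PL/ΣAE = -46700·990/182100000 = -0.2538 mm.

-0.254 mm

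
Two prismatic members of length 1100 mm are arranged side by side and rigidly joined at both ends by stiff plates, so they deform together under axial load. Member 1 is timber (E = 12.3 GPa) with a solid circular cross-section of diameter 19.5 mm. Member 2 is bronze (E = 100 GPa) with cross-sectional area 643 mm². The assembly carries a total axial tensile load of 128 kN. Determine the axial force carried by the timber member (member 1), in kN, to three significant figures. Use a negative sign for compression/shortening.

A_1 = 298.6 mm².
Equal strain + equilibrium ⇒ each member carries load in proportion to AE: A₁E₁ = 3673000 N, A₂E₂ = 64300000 N, ΣAE = 67970000 N.
F₁ = P·A₁E₁/ΣAE = 128000·3673000/67970000 = 6917 N.

6.92 kN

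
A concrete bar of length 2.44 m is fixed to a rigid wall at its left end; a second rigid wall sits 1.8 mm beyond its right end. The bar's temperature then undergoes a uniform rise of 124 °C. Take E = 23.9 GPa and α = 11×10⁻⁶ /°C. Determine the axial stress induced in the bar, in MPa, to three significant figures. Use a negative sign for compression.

Free thermal expansion αLΔT = 11e-6 · 2440 · 124 = 3.328 mm.
The walls engage after the gap closes; constrained expansion = 3.328 − 1.8 = 1.528 mm.
The walls impose strain ε = −(1.528)/2440 = -6.2630e-04; σ = Eε = 23900 · -6.2630e-04 = -14.97 MPa.

-15.0 MPa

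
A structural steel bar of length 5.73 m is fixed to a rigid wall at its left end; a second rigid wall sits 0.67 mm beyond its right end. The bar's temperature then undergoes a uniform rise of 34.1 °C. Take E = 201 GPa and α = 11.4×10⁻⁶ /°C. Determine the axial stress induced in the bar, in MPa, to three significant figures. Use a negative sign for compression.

-54.6 MPa

Free thermal expansion αLΔT = 11.4e-6 · 5730 · 34.1 = 2.227 mm.
The walls engage after the gap closes; constrained expansion = 2.227 − 0.67 = 1.557 mm.
The walls impose strain ε = −(1.557)/5730 = -2.7181e-04; σ = Eε = 201000 · -2.7181e-04 = -54.63 MPa.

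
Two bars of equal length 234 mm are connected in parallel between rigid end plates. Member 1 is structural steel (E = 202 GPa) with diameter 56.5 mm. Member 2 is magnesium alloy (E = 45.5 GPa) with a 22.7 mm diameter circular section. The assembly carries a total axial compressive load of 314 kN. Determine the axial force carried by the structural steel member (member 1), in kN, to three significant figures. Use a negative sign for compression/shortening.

-303 kN

A_1 = 2507 mm².
A_2 = 404.7 mm².
Equal strain + equilibrium ⇒ each member carries load in proportion to AE: A₁E₁ = 506500000 N, A₂E₂ = 18410000 N, ΣAE = 524900000 N.
F₁ = P·A₁E₁/ΣAE = -314000·506500000/524900000 = -303000 N.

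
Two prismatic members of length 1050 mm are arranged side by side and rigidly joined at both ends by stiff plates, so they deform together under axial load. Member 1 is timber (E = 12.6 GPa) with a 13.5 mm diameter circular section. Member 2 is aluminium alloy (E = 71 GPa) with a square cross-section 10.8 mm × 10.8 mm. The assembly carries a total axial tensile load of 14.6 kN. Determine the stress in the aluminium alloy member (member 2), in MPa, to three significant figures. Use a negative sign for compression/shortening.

103 MPa

A_1 = 143.1 mm².
A_2 = 116.6 mm².
Equal strain + equilibrium ⇒ each member carries load in proportion to AE: A₁E₁ = 1804000 N, A₂E₂ = 8281000 N, ΣAE = 10080000 N.
σ₂ = P·E₂/ΣAE = 14600·71000/10080000 = 102.8 MPa.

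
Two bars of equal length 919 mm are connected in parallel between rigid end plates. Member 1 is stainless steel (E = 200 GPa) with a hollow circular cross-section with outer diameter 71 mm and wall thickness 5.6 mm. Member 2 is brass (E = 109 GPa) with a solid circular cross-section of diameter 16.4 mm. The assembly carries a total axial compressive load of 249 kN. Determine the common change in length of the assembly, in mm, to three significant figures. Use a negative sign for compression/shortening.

-0.904 mm

A_1 = 1151 mm².
A_2 = 211.2 mm².
Equal strain + equilibrium ⇒ each member carries load in proportion to AE: A₁E₁ = 230100000 N, A₂E₂ = 23030000 N, ΣAE = 253100000 N.
δ = PL/ΣAE = -249000·919/253100000 = -0.904 mm.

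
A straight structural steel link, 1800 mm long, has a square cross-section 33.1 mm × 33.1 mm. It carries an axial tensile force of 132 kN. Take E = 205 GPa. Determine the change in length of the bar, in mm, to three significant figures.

1.06 mm

A = 1096 mm².
δ_mech = NL/(AE) = 132000·1800/(1096·205000) = 1.058 mm.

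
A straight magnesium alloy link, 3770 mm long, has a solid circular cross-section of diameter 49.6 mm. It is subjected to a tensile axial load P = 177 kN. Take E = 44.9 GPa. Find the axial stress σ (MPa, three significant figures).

91.6 MPa

A = 1932 mm².
σ = N/A = 177000/1932 = 91.61 MPa.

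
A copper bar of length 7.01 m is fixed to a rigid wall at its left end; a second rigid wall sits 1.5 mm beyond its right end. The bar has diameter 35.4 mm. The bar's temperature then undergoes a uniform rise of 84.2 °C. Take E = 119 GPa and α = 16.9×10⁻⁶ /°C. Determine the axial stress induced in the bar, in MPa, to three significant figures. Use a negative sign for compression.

-144 MPa

Free thermal expansion αLΔT = 16.9e-6 · 7010 · 84.2 = 9.975 mm.
The walls engage after the gap closes; constrained expansion = 9.975 − 1.5 = 8.475 mm.
The walls impose strain ε = −(8.475)/7010 = -1.2090e-03; σ = Eε = 119000 · -1.2090e-03 = -143.9 MPa.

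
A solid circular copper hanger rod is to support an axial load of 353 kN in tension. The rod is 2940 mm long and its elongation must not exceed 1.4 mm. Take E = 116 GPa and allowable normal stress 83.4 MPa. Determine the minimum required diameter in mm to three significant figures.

90.2 mm

Required area A ≥ P/σ_allow = 353000/83.4 = 4233 mm².
For a solid circular section, d ≥ √(4A/π) = 73.41 mm.
Elongation limit: A ≥ PL/(Eδ_allow) = 353000·2940/(116000·1.4) = 6391 mm² ⇒ d ≥ 90.2 mm.
The elongation limit governs.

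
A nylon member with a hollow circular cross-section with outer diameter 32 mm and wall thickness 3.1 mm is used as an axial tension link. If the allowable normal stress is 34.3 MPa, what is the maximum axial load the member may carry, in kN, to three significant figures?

A = 281.5 mm².
P_max = σ_allow · A = 34.3 · 281.5 = 9654 N = 9.654 kN.

9.65 kN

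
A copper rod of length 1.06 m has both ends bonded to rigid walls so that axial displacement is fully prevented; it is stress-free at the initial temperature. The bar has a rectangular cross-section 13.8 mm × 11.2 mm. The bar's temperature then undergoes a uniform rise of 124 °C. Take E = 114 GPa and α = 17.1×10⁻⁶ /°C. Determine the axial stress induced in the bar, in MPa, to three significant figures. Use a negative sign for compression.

Free thermal expansion αLΔT = 17.1e-6 · 1060 · 124 = 2.248 mm.
The walls impose strain ε = −(2.248)/1060 = -2.1204e-03; σ = Eε = 114000 · -2.1204e-03 = -241.7 MPa.

-242 MPa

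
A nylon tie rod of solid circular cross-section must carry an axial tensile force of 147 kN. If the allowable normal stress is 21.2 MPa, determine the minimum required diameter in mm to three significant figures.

94.0 mm

Required area A ≥ P/σ_allow = 147000/21.2 = 6934 mm².
For a solid circular section, d ≥ √(4A/π) = 93.96 mm.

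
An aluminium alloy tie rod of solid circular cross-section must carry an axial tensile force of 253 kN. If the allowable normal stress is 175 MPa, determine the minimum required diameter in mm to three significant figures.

Required area A ≥ P/σ_allow = 253000/175 = 1446 mm².
For a solid circular section, d ≥ √(4A/π) = 42.9 mm.

42.9 mm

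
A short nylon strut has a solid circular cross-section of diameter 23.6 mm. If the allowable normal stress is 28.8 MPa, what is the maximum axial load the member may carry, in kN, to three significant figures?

A = 437.4 mm².
P_max = σ_allow · A = 28.8 · 437.4 = 12600 N = 12.6 kN.

12.6 kN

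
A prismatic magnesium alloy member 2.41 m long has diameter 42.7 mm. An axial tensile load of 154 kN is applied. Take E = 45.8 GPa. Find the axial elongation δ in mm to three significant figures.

5.66 mm

A = 1432 mm².
δ_mech = NL/(AE) = 154000·2410/(1432·45800) = 5.659 mm.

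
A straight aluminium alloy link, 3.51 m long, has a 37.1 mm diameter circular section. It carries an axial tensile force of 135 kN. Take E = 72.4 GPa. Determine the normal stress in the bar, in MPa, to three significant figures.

125 MPa

A = 1081 mm².
σ = N/A = 135000/1081 = 124.9 MPa.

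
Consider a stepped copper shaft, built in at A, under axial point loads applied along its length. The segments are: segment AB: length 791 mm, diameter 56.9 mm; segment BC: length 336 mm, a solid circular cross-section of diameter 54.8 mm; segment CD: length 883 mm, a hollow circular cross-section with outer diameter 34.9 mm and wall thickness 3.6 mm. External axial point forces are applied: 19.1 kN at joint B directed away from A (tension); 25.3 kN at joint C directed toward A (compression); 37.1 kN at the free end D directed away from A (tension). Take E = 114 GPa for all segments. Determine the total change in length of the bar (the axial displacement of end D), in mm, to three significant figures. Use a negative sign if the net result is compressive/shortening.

0.911 mm

Internal axial forces (sectioning from the free end, tension +): N_CD = 37.1 kN, N_BC = 11.8 kN, N_AB = 30.9 kN.
A_AB = 2543 mm².
A_BC = 2359 mm².
A_CD = 354 mm².
δ_AB = 30900·791/(2543·114000) = 0.08432 mm
δ_BC = 11800·336/(2359·114000) = 0.01475 mm
δ_CD = 37100·883/(354·114000) = 0.8118 mm
δ = Σδ_i = 0.9108 mm.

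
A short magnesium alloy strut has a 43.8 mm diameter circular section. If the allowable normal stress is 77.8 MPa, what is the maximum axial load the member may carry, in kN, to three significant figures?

117 kN

A = 1507 mm².
P_max = σ_allow · A = 77.8 · 1507 = 117200 N = 117.2 kN.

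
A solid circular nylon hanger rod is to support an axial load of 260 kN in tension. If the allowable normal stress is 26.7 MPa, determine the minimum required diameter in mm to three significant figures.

111 mm

Required area A ≥ P/σ_allow = 260000/26.7 = 9738 mm².
For a solid circular section, d ≥ √(4A/π) = 111.3 mm.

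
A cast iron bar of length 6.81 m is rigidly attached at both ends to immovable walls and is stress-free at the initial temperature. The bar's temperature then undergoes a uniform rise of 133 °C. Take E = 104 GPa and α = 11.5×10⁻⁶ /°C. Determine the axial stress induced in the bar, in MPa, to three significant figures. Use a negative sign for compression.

-159 MPa

Free thermal expansion αLΔT = 11.5e-6 · 6810 · 133 = 10.42 mm.
The walls impose strain ε = −(10.42)/6810 = -1.5295e-03; σ = Eε = 104000 · -1.5295e-03 = -159.1 MPa.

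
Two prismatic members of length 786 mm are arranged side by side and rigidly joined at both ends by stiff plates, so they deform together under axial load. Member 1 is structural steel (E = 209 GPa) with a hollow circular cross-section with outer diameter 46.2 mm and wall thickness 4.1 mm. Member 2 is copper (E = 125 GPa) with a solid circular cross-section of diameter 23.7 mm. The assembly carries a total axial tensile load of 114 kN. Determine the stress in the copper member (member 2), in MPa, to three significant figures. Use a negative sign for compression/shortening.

A_1 = 542.3 mm².
A_2 = 441.2 mm².
Equal strain + equilibrium ⇒ each member carries load in proportion to AE: A₁E₁ = 113300000 N, A₂E₂ = 55140000 N, ΣAE = 168500000 N.
σ₂ = P·E₂/ΣAE = 114000·125000/168500000 = 84.58 MPa.

84.6 MPa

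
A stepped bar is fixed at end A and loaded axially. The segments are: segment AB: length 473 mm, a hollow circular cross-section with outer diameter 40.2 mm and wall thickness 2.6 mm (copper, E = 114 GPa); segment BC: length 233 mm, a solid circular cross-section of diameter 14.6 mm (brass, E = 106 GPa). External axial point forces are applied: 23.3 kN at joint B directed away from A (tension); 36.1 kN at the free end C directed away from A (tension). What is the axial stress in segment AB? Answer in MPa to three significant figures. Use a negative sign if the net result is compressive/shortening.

Internal axial forces (sectioning from the free end, tension +): N_BC = 36.1 kN, N_AB = 59.4 kN.
A_AB = 307.1 mm².
σ_AB = N_AB/A_AB = 59400/307.1 = 193.4 MPa.

193 MPa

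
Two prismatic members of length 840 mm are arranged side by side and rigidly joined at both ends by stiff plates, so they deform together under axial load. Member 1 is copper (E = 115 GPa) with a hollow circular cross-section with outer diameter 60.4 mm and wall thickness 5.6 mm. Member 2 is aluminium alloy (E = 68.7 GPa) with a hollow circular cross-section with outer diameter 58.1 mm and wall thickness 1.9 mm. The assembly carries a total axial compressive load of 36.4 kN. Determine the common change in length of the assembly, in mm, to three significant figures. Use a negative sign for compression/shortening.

A_1 = 964.1 mm².
A_2 = 335.5 mm².
Equal strain + equilibrium ⇒ each member carries load in proportion to AE: A₁E₁ = 110900000 N, A₂E₂ = 23050000 N, ΣAE = 133900000 N.
δ = PL/ΣAE = -36400·840/133900000 = -0.2283 mm.

-0.228 mm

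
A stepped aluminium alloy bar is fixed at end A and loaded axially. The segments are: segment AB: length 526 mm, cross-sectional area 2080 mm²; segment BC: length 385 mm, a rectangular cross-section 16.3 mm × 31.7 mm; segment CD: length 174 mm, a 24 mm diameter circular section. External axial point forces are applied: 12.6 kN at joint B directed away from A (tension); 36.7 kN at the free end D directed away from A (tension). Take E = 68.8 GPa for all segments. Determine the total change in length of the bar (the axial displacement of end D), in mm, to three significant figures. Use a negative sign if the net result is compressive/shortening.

0.784 mm

Internal axial forces (sectioning from the free end, tension +): N_CD = 36.7 kN, N_BC = 36.7 kN, N_AB = 49.3 kN.
A_BC = 516.7 mm².
A_CD = 452.4 mm².
δ_AB = 49300·526/(2080·68800) = 0.1812 mm
δ_BC = 36700·385/(516.7·68800) = 0.3975 mm
δ_CD = 36700·174/(452.4·68800) = 0.2052 mm
δ = Σδ_i = 0.7838 mm.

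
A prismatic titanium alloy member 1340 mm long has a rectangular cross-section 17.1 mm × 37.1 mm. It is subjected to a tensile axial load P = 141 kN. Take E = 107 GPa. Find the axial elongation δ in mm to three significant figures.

2.78 mm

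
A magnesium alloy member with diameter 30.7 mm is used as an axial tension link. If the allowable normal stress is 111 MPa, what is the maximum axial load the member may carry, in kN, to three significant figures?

A = 740.2 mm².
P_max = σ_allow · A = 111 · 740.2 = 82170 N = 82.17 kN.

82.2 kN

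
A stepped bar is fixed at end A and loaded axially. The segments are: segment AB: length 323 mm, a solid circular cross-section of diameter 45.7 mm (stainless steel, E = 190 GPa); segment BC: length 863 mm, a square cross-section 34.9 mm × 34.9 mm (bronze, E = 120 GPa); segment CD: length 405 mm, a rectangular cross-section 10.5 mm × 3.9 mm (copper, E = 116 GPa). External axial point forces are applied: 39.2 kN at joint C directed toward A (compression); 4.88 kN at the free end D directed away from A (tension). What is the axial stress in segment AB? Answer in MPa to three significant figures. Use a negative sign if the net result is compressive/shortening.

Internal axial forces (sectioning from the free end, tension +): N_CD = 4.88 kN, N_BC = -34.32 kN, N_AB = -34.32 kN.
A_AB = 1640 mm².
σ_AB = N_AB/A_AB = -34320/1640 = -20.92 MPa.

-20.9 MPa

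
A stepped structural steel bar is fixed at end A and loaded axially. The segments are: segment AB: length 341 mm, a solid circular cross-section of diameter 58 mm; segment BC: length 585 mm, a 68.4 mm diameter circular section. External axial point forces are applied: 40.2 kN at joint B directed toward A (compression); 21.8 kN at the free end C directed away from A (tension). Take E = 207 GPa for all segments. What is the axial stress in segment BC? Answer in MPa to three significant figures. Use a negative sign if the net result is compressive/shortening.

Internal axial forces (sectioning from the free end, tension +): N_BC = 21.8 kN, N_AB = -18.4 kN.
A_BC = 3675 mm².
σ_BC = N_BC/A_BC = 21800/3675 = 5.933 MPa.

5.93 MPa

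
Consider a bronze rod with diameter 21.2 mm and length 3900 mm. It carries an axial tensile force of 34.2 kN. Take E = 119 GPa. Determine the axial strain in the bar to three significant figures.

8.14e-04

A = 353 mm².
σ = N/A = 96.89 MPa; ε = σ/E = 96.89/119000 = 8.142e-04.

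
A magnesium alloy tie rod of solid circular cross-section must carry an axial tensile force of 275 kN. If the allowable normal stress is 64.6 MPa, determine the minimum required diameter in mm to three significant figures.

73.6 mm

Required area A ≥ P/σ_allow = 275000/64.6 = 4257 mm².
For a solid circular section, d ≥ √(4A/π) = 73.62 mm.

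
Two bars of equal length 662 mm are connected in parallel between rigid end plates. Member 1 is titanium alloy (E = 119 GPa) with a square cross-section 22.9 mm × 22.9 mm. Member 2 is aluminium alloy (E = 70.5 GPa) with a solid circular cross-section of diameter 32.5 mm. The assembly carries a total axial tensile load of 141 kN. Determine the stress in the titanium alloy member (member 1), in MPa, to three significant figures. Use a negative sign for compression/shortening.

A_1 = 524.4 mm².
A_2 = 829.6 mm².
Equal strain + equilibrium ⇒ each member carries load in proportion to AE: A₁E₁ = 62400000 N, A₂E₂ = 58490000 N, ΣAE = 120900000 N.
σ₁ = P·E₁/ΣAE = 141000·119000/120900000 = 138.8 MPa.

139 MPa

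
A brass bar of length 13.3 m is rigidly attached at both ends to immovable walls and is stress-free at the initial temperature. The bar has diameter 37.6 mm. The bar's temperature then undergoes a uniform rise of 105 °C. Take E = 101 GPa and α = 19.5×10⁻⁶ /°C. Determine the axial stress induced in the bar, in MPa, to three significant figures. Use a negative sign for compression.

-207 MPa

Free thermal expansion αLΔT = 19.5e-6 · 13300 · 105 = 27.23 mm.
The walls impose strain ε = −(27.23)/13300 = -2.0475e-03; σ = Eε = 101000 · -2.0475e-03 = -206.8 MPa.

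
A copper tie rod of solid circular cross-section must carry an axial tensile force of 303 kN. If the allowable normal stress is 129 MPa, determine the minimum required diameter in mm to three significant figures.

54.7 mm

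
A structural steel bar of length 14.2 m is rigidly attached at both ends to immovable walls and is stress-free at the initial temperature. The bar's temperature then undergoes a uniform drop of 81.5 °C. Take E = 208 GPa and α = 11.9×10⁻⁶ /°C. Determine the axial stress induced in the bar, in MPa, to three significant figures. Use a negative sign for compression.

202 MPa

Free thermal expansion αLΔT = 11.9e-6 · 14200 · -81.5 = -13.77 mm.
The walls impose strain ε = −(-13.77)/14200 = 9.6985e-04; σ = Eε = 208000 · 9.6985e-04 = 201.7 MPa.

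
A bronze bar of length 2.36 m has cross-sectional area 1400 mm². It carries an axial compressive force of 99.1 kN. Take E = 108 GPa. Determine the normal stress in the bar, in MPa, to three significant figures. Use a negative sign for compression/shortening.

σ = N/A = -99100/1400 = -70.79 MPa.

-70.8 MPa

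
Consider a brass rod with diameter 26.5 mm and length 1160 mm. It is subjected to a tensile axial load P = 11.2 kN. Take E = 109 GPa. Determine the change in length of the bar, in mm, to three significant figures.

A = 551.5 mm².
δ_mech = NL/(AE) = 11200·1160/(551.5·109000) = 0.2161 mm.

0.216 mm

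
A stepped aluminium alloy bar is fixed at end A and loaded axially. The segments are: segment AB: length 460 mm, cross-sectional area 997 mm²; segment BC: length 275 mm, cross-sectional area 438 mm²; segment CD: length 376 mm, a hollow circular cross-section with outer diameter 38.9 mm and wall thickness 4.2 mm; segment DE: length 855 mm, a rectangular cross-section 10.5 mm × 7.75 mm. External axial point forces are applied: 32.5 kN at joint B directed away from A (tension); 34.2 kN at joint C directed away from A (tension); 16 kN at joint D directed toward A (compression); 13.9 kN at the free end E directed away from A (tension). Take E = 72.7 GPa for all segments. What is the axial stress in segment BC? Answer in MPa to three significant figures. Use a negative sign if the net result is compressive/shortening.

73.3 MPa

Internal axial forces (sectioning from the free end, tension +): N_DE = 13.9 kN, N_CD = -2.1 kN, N_BC = 32.1 kN, N_AB = 64.6 kN.
σ_BC = N_BC/A_BC = 32100/438 = 73.29 MPa.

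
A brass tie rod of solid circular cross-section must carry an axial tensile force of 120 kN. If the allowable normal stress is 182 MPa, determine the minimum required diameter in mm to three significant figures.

29.0 mm

Required area A ≥ P/σ_allow = 120000/182 = 659.3 mm².
For a solid circular section, d ≥ √(4A/π) = 28.97 mm.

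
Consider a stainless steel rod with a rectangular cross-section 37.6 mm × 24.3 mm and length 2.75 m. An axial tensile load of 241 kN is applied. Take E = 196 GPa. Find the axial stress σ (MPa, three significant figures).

264 MPa

A = 913.7 mm².
σ = N/A = 241000/913.7 = 263.8 MPa.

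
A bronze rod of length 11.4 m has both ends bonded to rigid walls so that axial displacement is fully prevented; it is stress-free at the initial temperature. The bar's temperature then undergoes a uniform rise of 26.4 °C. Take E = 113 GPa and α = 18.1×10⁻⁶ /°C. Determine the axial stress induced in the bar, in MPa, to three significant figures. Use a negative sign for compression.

Free thermal expansion αLΔT = 18.1e-6 · 11400 · 26.4 = 5.447 mm.
The walls impose strain ε = −(5.447)/11400 = -4.7784e-04; σ = Eε = 113000 · -4.7784e-04 = -54 MPa.

-54.0 MPa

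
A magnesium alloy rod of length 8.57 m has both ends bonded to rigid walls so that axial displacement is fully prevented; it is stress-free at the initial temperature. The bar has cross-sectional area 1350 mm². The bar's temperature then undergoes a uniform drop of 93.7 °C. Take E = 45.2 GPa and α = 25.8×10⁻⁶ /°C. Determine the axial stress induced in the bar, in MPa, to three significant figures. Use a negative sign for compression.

109 MPa

Free thermal expansion αLΔT = 25.8e-6 · 8570 · -93.7 = -20.72 mm.
The walls impose strain ε = −(-20.72)/8570 = 2.4175e-03; σ = Eε = 45200 · 2.4175e-03 = 109.3 MPa.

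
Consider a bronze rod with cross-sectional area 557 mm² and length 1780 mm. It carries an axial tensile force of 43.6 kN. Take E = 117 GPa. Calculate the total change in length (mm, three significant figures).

δ_mech = NL/(AE) = 43600·1780/(557·117000) = 1.191 mm.

1.19 mm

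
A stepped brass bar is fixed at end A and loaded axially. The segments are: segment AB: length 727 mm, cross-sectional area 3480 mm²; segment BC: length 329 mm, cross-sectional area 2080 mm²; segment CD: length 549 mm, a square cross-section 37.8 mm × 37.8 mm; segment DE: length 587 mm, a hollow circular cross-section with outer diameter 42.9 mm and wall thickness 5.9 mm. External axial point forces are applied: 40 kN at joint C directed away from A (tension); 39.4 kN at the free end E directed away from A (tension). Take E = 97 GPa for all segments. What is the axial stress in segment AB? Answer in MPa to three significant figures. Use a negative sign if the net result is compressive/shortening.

Internal axial forces (sectioning from the free end, tension +): N_DE = 39.4 kN, N_CD = 39.4 kN, N_BC = 79.4 kN, N_AB = 79.4 kN.
σ_AB = N_AB/A_AB = 79400/3480 = 22.82 MPa.

22.8 MPa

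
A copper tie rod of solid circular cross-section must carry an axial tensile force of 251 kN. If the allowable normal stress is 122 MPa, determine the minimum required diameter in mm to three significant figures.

51.2 mm

Required area A ≥ P/σ_allow = 251000/122 = 2057 mm².
For a solid circular section, d ≥ √(4A/π) = 51.18 mm.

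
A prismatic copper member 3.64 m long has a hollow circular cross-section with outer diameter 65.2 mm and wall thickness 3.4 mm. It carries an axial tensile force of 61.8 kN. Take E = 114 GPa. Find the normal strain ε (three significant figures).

8.21e-04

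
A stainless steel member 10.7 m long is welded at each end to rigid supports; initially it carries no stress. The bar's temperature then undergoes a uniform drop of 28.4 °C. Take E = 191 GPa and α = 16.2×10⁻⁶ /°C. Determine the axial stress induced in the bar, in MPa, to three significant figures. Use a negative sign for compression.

87.9 MPa

Free thermal expansion αLΔT = 16.2e-6 · 10700 · -28.4 = -4.923 mm.
The walls impose strain ε = −(-4.923)/10700 = 4.6008e-04; σ = Eε = 191000 · 4.6008e-04 = 87.88 MPa.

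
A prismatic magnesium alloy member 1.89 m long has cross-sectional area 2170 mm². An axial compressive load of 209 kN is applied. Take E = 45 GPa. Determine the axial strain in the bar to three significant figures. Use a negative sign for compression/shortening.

-0.00214

σ = N/A = -96.31 MPa; ε = σ/E = -96.31/45000 = -2.140e-03.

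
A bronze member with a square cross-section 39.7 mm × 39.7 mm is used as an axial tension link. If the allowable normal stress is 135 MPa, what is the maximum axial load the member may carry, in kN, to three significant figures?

213 kN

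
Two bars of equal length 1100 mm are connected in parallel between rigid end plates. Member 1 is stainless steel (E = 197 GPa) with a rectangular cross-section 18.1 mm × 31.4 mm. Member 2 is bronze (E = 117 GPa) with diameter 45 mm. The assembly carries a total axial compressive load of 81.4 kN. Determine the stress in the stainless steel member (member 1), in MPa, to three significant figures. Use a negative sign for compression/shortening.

-53.8 MPa

A_1 = 568.3 mm².
A_2 = 1590 mm².
Equal strain + equilibrium ⇒ each member carries load in proportion to AE: A₁E₁ = 112000000 N, A₂E₂ = 186100000 N, ΣAE = 298000000 N.
σ₁ = P·E₁/ΣAE = -81400·197000/298000000 = -53.8 MPa.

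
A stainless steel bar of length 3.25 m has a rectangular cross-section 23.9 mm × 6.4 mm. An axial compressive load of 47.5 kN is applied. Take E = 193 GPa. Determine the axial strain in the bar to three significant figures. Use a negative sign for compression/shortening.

-0.00161

A = 153 mm².
σ = N/A = -310.5 MPa; ε = σ/E = -310.5/193000 = -1.609e-03.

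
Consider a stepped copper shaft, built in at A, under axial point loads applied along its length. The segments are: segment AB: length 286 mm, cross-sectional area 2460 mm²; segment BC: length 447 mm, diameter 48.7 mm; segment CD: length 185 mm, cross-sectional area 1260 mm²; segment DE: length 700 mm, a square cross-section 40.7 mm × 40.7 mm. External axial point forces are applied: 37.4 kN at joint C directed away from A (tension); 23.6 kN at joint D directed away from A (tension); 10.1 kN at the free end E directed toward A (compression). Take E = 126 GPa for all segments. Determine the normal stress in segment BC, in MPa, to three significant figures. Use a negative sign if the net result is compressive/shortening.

27.3 MPa

Internal axial forces (sectioning from the free end, tension +): N_DE = -10.1 kN, N_CD = 13.5 kN, N_BC = 50.9 kN, N_AB = 50.9 kN.
A_BC = 1863 mm².
σ_BC = N_BC/A_BC = 50900/1863 = 27.33 MPa.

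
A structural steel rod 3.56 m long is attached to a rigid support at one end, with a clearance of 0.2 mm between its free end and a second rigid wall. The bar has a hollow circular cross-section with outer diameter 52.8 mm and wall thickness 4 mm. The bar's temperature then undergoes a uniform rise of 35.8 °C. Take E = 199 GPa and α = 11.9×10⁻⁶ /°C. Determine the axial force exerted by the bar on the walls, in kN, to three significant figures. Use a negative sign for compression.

Free thermal expansion αLΔT = 11.9e-6 · 3560 · 35.8 = 1.517 mm.
The walls engage after the gap closes; constrained expansion = 1.517 − 0.2 = 1.317 mm.
The walls impose strain ε = −(1.317)/3560 = -3.6984e-04; σ = Eε = 199000 · -3.6984e-04 = -73.6 MPa.
Wall reaction R = σ·A = -73.6·613.2 = -45130 N = -45.13 kN.

-45.1 kN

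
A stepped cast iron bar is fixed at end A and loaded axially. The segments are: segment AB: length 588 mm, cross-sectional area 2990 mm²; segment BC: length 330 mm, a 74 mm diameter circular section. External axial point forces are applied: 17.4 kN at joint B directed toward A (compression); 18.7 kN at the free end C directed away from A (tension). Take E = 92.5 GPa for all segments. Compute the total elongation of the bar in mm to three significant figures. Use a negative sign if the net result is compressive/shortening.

0.0183 mm

Internal axial forces (sectioning from the free end, tension +): N_BC = 18.7 kN, N_AB = 1.3 kN.
A_BC = 4301 mm².
δ_AB = 1300·588/(2990·92500) = 0.002764 mm
δ_BC = 18700·330/(4301·92500) = 0.01551 mm
δ = Σδ_i = 0.01828 mm.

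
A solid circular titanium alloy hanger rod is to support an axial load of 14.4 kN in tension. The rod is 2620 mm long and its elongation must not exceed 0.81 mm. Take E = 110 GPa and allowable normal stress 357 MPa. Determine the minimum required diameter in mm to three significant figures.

23.2 mm

Required area A ≥ P/σ_allow = 14400/357 = 40.34 mm².
For a solid circular section, d ≥ √(4A/π) = 7.166 mm.
Elongation limit: A ≥ PL/(Eδ_allow) = 14400·2620/(110000·0.81) = 423.4 mm² ⇒ d ≥ 23.22 mm.
The elongation limit governs.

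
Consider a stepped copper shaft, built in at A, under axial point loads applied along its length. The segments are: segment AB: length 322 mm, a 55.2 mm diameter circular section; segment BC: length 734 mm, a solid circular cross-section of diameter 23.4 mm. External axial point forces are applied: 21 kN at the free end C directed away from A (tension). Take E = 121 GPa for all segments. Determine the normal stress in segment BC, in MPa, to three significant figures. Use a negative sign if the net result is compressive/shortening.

Internal axial forces (sectioning from the free end, tension +): N_BC = 21 kN, N_AB = 21 kN.
A_BC = 430.1 mm².
σ_BC = N_BC/A_BC = 21000/430.1 = 48.83 MPa.

48.8 MPa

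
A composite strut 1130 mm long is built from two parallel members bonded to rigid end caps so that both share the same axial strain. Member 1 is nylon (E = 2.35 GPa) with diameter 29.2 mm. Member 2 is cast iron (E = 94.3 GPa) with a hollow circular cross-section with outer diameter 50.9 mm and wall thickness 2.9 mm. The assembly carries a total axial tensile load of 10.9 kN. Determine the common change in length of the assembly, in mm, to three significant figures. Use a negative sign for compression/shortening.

0.288 mm

A_1 = 669.7 mm².
A_2 = 437.3 mm².
Equal strain + equilibrium ⇒ each member carries load in proportion to AE: A₁E₁ = 1574000 N, A₂E₂ = 41240000 N, ΣAE = 42810000 N.
δ = PL/ΣAE = 10900·1130/42810000 = 0.2877 mm.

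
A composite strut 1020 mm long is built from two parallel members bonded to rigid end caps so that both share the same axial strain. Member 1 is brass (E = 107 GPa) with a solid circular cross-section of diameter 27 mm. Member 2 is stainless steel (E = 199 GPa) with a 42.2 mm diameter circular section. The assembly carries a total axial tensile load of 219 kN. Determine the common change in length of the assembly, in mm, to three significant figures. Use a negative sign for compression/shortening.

0.658 mm

A_1 = 572.6 mm².
A_2 = 1399 mm².
Equal strain + equilibrium ⇒ each member carries load in proportion to AE: A₁E₁ = 61260000 N, A₂E₂ = 278300000 N, ΣAE = 339600000 N.
δ = PL/ΣAE = 219000·1020/339600000 = 0.6578 mm.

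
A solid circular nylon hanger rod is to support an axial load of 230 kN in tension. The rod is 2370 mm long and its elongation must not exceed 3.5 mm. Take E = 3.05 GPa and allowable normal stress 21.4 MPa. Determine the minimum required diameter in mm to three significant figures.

Required area A ≥ P/σ_allow = 230000/21.4 = 10750 mm².
For a solid circular section, d ≥ √(4A/π) = 117 mm.
Elongation limit: A ≥ PL/(Eδ_allow) = 230000·2370/(3050·3.5) = 51060 mm² ⇒ d ≥ 255 mm.
The elongation limit governs.

255 mm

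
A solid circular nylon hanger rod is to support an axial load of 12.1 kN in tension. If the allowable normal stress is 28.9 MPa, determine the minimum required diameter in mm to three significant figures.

Required area A ≥ P/σ_allow = 12100/28.9 = 418.7 mm².
For a solid circular section, d ≥ √(4A/π) = 23.09 mm.

23.1 mm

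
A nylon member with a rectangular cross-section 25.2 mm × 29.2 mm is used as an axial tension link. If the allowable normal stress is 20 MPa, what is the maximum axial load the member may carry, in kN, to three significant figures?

A = 735.8 mm².
P_max = σ_allow · A = 20 · 735.8 = 14720 N = 14.72 kN.

14.7 kN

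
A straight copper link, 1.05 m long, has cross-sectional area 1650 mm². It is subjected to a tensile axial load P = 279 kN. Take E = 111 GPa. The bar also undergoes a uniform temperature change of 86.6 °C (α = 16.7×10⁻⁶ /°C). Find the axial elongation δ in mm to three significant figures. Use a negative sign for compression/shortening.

3.12 mm

δ_mech = NL/(AE) = 279000·1050/(1650·111000) = 1.6 mm.
δ_thermal = αLΔT = 16.7e-6·1050·86.6 = 1.519 mm.
δ = δ_mech + δ_thermal = 3.118 mm.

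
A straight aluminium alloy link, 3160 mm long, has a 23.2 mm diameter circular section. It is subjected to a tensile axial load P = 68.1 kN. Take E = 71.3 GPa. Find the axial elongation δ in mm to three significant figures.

A = 422.7 mm².
δ_mech = NL/(AE) = 68100·3160/(422.7·71300) = 7.14 mm.

7.14 mm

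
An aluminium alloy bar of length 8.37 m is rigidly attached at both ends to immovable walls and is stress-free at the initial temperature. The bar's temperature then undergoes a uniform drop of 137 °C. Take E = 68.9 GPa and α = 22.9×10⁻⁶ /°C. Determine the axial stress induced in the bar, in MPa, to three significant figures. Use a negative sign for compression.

216 MPa

Free thermal expansion αLΔT = 22.9e-6 · 8370 · -137 = -26.26 mm.
The walls impose strain ε = −(-26.26)/8370 = 3.1373e-03; σ = Eε = 68900 · 3.1373e-03 = 216.2 MPa.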